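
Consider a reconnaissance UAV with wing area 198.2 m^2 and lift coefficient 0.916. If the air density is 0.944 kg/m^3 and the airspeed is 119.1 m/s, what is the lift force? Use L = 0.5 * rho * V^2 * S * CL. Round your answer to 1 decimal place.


Step 1: Calculate dynamic pressure q = 0.5 * 0.944 * 119.1^2 = 0.5 * 0.944 * 14184.81 = 6695.2303 Pa
Step 2: Multiply by wing area and lift coefficient: L = 6695.2303 * 198.2 * 0.916
Step 3: L = 1326994.6494 * 0.916 = 1215527.1 N

1215527.1


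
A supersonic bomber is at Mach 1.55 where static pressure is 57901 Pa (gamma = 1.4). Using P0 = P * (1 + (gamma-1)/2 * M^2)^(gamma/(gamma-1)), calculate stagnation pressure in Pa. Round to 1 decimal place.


Step 1: (gamma-1)/2 * M^2 = 0.2 * 2.4025 = 0.4805
Step 2: 1 + 0.4805 = 1.4805
Step 3: Exponent gamma/(gamma-1) = 3.5
Step 4: P0 = 57901 * 1.4805^3.5 = 228620.7 Pa

228620.7


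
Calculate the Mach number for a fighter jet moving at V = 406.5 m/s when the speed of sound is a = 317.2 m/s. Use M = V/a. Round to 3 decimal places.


Step 1: M = V / a = 406.5 / 317.2
Step 2: M = 1.282

1.282


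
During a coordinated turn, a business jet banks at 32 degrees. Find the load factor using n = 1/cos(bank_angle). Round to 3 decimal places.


Step 1: Convert 32 degrees to radians = 0.558505
Step 2: cos(32 deg) = 0.848048
Step 3: n = 1 / 0.848048 = 1.179

1.179


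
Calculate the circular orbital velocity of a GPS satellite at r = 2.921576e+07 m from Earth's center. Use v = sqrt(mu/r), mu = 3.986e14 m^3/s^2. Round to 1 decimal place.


Step 1: mu / r = 3.986e14 / 2.921576e+07 = 13643321.2759
Step 2: v = sqrt(13643321.2759) = 3693.7 m/s

3693.7


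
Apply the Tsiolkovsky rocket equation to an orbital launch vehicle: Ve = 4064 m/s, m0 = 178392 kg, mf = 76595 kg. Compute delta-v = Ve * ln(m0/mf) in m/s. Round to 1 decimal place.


Step 1: Mass ratio m0/mf = 178392 / 76595 = 2.329029
Step 2: ln(2.329029) = 0.845452
Step 3: delta-v = 4064 * 0.845452 = 3435.9 m/s

3435.9


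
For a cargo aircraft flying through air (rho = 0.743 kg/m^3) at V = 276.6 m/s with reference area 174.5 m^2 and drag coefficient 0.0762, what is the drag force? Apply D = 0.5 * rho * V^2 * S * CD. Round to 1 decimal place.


Step 1: Dynamic pressure q = 0.5 * 0.743 * 276.6^2 = 28422.5585 Pa
Step 2: Drag D = q * S * CD = 28422.5585 * 174.5 * 0.0762
Step 3: D = 377931.9 N

377931.9


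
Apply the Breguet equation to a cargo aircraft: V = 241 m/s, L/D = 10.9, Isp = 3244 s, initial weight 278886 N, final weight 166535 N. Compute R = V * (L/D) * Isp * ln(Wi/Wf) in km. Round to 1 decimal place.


Step 1: Coefficient = V * (L/D) * Isp = 241 * 10.9 * 3244 = 8521663.6 m
Step 2: Wi/Wf = 278886 / 166535 = 1.674639
Step 3: ln(1.674639) = 0.515598
Step 4: R = 8521663.6 * 0.515598 = 4393749.3 m = 4393.7 km

4393.7


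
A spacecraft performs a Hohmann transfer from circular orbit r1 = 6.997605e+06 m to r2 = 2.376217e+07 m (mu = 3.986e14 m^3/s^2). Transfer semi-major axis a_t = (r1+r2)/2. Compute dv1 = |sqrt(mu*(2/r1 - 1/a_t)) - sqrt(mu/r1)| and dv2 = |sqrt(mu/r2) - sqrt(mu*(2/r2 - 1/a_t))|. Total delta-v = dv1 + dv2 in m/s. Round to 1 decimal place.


Step 1: Transfer semi-major axis a_t = (6.997605e+06 + 2.376217e+07) / 2 = 1.537989e+07 m
Step 2: v1 (circular at r1) = sqrt(mu/r1) = 7547.34 m/s
Step 3: v_t1 = sqrt(mu*(2/r1 - 1/a_t)) = 9381.24 m/s
Step 4: dv1 = |9381.24 - 7547.34| = 1833.9 m/s
Step 5: v2 (circular at r2) = 4095.68 m/s, v_t2 = 2762.64 m/s
Step 6: dv2 = |4095.68 - 2762.64| = 1333.04 m/s
Step 7: Total delta-v = 1833.9 + 1333.04 = 3166.9 m/s

3166.9


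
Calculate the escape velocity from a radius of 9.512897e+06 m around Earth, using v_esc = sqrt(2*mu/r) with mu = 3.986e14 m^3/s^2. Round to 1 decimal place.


Step 1: 2*mu/r = 2 * 3.986e14 / 9.512897e+06 = 83802021.6134
Step 2: v_esc = sqrt(83802021.6134) = 9154.3 m/s

9154.3


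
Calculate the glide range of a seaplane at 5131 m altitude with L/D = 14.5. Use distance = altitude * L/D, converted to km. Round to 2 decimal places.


Step 1: Glide distance = altitude * L/D = 5131 * 14.5 = 74399.5 m
Step 2: Convert to km: 74399.5 / 1000 = 74.40 km

74.40


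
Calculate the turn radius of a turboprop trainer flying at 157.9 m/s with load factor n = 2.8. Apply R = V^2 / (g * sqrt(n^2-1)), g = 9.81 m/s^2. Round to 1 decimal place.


Step 1: V^2 = 157.9^2 = 24932.41
Step 2: n^2 - 1 = 2.8^2 - 1 = 6.84
Step 3: sqrt(6.84) = 2.615339
Step 4: R = 24932.41 / (9.81 * 2.615339) = 971.8 m

971.8


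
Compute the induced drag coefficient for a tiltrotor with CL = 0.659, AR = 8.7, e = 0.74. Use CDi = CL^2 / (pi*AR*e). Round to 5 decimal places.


Step 1: CL^2 = 0.659^2 = 0.434281
Step 2: pi * AR * e = 3.14159 * 8.7 * 0.74 = 20.225574
Step 3: CDi = 0.434281 / 20.225574 = 0.02147

0.02147


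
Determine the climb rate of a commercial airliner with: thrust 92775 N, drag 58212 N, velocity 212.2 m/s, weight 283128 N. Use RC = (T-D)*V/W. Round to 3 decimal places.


Step 1: Excess thrust = T - D = 92775 - 58212 = 34563 N
Step 2: Excess power = 34563 * 212.2 = 7334268.6 W
Step 3: RC = 7334268.6 / 283128 = 25.904 m/s

25.904


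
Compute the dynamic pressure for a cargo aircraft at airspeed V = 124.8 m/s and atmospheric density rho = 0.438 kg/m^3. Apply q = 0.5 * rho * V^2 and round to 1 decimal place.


Step 1: V^2 = 124.8^2 = 15575.04
Step 2: q = 0.5 * 0.438 * 15575.04
Step 3: q = 3410.9 Pa

3410.9


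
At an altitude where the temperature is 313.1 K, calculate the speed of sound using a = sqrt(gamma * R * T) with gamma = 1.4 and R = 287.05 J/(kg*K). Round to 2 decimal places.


Step 1: gamma * R * T = 1.4 * 287.05 * 313.1 = 125825.497
Step 2: a = sqrt(125825.497) = 354.72 m/s

354.72


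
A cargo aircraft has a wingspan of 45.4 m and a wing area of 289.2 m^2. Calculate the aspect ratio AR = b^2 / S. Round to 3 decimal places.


Step 1: b^2 = 45.4^2 = 2061.16
Step 2: AR = 2061.16 / 289.2 = 7.127

7.127


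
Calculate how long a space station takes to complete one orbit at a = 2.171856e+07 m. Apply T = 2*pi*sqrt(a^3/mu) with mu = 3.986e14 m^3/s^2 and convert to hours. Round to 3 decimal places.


Step 1: a^3 / mu = 1.024455e+22 / 3.986e14 = 2.570134e+07
Step 2: sqrt(2.570134e+07) = 5069.649 s
Step 3: T = 2*pi * 5069.649 = 31853.54 s
Step 4: T in hours = 31853.54 / 3600 = 8.848 hours

8.848


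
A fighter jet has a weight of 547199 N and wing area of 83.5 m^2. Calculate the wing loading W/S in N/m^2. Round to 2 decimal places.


Step 1: Wing loading = W / S = 547199 / 83.5
Step 2: Wing loading = 6553.28 N/m^2

6553.28


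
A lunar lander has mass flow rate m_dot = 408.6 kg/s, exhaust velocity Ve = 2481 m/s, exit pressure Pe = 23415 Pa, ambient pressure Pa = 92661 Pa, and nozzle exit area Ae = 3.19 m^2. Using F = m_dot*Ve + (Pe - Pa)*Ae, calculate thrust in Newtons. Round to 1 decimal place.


Step 1: Momentum thrust = m_dot * Ve = 408.6 * 2481 = 1013736.6 N
Step 2: Pressure thrust = (Pe - Pa) * Ae = (23415 - 92661) * 3.19 = -220894.74 N
Step 3: Total thrust F = 1013736.6 + -220894.74 = 792841.9 N

792841.9


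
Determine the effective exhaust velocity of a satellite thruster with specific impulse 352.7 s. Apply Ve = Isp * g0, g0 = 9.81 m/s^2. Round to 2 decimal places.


Step 1: Ve = Isp * g0 = 352.7 * 9.81
Step 2: Ve = 3459.99 m/s

3459.99


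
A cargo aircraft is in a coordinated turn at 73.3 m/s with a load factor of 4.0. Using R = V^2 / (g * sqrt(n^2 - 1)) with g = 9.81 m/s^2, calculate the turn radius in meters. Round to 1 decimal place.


Step 1: V^2 = 73.3^2 = 5372.89
Step 2: n^2 - 1 = 4.0^2 - 1 = 15.0
Step 3: sqrt(15.0) = 3.872983
Step 4: R = 5372.89 / (9.81 * 3.872983) = 141.4 m

141.4


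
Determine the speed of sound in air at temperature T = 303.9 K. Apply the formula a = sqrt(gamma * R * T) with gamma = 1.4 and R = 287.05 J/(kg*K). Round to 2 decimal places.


Step 1: gamma * R * T = 1.4 * 287.05 * 303.9 = 122128.293
Step 2: a = sqrt(122128.293) = 349.47 m/s

349.47


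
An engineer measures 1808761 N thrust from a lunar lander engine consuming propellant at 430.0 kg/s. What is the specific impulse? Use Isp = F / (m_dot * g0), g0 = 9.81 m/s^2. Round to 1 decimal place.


Step 1: m_dot * g0 = 430.0 * 9.81 = 4218.3
Step 2: Isp = 1808761 / 4218.3 = 428.8 s

428.8


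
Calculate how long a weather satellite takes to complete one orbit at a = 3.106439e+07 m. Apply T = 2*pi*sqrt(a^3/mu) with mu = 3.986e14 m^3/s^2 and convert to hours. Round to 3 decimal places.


Step 1: a^3 / mu = 2.997702e+22 / 3.986e14 = 7.520578e+07
Step 2: sqrt(7.520578e+07) = 8672.1264 s
Step 3: T = 2*pi * 8672.1264 = 54488.58 s
Step 4: T in hours = 54488.58 / 3600 = 15.136 hours

15.136


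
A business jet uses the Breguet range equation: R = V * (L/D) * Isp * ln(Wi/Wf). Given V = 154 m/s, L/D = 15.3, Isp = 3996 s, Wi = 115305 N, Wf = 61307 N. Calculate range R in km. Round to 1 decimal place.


Step 1: Coefficient = V * (L/D) * Isp = 154 * 15.3 * 3996 = 9415375.2 m
Step 2: Wi/Wf = 115305 / 61307 = 1.88078
Step 3: ln(1.88078) = 0.631687
Step 4: R = 9415375.2 * 0.631687 = 5947567.9 m = 5947.6 km

5947.6


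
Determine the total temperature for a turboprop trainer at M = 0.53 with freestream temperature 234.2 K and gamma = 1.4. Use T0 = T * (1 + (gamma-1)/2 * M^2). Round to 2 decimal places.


Step 1: (gamma-1)/2 = 0.2
Step 2: M^2 = 0.2809
Step 3: 1 + 0.2 * 0.2809 = 1.05618
Step 4: T0 = 234.2 * 1.05618 = 247.36 K

247.36


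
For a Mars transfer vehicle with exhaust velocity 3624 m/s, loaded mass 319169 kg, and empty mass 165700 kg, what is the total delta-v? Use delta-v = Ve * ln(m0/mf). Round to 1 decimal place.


Step 1: Mass ratio m0/mf = 319169 / 165700 = 1.926186
Step 2: ln(1.926186) = 0.655542
Step 3: delta-v = 3624 * 0.655542 = 2375.7 m/s

2375.7


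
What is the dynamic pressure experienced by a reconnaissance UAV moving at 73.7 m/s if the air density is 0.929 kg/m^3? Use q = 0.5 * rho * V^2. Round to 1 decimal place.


Step 1: V^2 = 73.7^2 = 5431.69
Step 2: q = 0.5 * 0.929 * 5431.69
Step 3: q = 2523.0 Pa

2523.0


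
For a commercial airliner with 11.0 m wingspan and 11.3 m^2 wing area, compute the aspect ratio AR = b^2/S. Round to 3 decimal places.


Step 1: b^2 = 11.0^2 = 121.0
Step 2: AR = 121.0 / 11.3 = 10.708

10.708


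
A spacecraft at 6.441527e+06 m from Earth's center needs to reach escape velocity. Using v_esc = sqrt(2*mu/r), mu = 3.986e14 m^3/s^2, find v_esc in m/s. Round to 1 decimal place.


Step 1: 2*mu/r = 2 * 3.986e14 / 6.441527e+06 = 123759475.0437
Step 2: v_esc = sqrt(123759475.0437) = 11124.7 m/s

11124.7


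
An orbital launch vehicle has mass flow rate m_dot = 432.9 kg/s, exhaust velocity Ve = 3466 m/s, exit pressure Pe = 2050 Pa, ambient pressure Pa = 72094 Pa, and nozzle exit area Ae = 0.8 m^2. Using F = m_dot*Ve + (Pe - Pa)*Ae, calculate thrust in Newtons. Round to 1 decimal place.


Step 1: Momentum thrust = m_dot * Ve = 432.9 * 3466 = 1500431.4 N
Step 2: Pressure thrust = (Pe - Pa) * Ae = (2050 - 72094) * 0.8 = -56035.2 N
Step 3: Total thrust F = 1500431.4 + -56035.2 = 1444396.2 N

1444396.2


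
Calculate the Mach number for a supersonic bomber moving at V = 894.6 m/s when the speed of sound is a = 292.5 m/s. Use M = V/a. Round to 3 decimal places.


Step 1: M = V / a = 894.6 / 292.5
Step 2: M = 3.058

3.058


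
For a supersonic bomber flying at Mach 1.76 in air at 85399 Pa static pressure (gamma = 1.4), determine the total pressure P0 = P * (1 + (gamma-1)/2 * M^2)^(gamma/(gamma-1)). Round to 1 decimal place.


Step 1: (gamma-1)/2 * M^2 = 0.2 * 3.0976 = 0.61952
Step 2: 1 + 0.61952 = 1.61952
Step 3: Exponent gamma/(gamma-1) = 3.5
Step 4: P0 = 85399 * 1.61952^3.5 = 461641.5 Pa

461641.5


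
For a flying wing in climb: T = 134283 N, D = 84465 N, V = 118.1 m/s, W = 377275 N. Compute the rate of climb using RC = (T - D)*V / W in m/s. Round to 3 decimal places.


Step 1: Excess thrust = T - D = 134283 - 84465 = 49818 N
Step 2: Excess power = 49818 * 118.1 = 5883505.8 W
Step 3: RC = 5883505.8 / 377275 = 15.595 m/s

15.595


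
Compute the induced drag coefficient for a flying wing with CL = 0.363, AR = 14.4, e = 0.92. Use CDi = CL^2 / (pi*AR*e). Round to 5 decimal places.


Step 1: CL^2 = 0.363^2 = 0.131769
Step 2: pi * AR * e = 3.14159 * 14.4 * 0.92 = 41.619819
Step 3: CDi = 0.131769 / 41.619819 = 0.00317

0.00317


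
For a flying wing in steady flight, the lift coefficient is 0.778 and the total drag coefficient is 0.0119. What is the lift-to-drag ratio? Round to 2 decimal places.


Step 1: L/D = CL / CD = 0.778 / 0.0119
Step 2: L/D = 65.38

65.38


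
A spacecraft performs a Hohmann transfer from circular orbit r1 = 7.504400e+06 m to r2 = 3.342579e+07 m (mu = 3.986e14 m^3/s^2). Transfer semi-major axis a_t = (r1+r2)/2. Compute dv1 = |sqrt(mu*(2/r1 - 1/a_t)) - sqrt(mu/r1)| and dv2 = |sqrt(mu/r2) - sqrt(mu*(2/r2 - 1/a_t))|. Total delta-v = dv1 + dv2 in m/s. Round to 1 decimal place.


Step 1: Transfer semi-major axis a_t = (7.504400e+06 + 3.342579e+07) / 2 = 2.046510e+07 m
Step 2: v1 (circular at r1) = sqrt(mu/r1) = 7288.04 m/s
Step 3: v_t1 = sqrt(mu*(2/r1 - 1/a_t)) = 9314.18 m/s
Step 4: dv1 = |9314.18 - 7288.04| = 2026.14 m/s
Step 5: v2 (circular at r2) = 3453.25 m/s, v_t2 = 2091.12 m/s
Step 6: dv2 = |3453.25 - 2091.12| = 1362.13 m/s
Step 7: Total delta-v = 2026.14 + 1362.13 = 3388.3 m/s

3388.3


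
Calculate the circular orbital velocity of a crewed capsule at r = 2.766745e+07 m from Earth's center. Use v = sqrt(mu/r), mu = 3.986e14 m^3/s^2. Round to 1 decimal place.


Step 1: mu / r = 3.986e14 / 2.766745e+07 = 14406821.0117
Step 2: v = sqrt(14406821.0117) = 3795.6 m/s

3795.6


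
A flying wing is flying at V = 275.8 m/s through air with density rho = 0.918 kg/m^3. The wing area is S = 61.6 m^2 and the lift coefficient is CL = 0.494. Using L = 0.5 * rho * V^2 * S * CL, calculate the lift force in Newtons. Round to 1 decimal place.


Step 1: Calculate dynamic pressure q = 0.5 * 0.918 * 275.8^2 = 0.5 * 0.918 * 76065.64 = 34914.1288 Pa
Step 2: Multiply by wing area and lift coefficient: L = 34914.1288 * 61.6 * 0.494
Step 3: L = 2150710.3316 * 0.494 = 1062450.9 N

1062450.9


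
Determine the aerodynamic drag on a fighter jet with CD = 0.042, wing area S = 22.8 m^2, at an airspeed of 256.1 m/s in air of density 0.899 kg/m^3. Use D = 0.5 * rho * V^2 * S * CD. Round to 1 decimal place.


Step 1: Dynamic pressure q = 0.5 * 0.899 * 256.1^2 = 29481.4509 Pa
Step 2: Drag D = q * S * CD = 29481.4509 * 22.8 * 0.042
Step 3: D = 28231.4 N

28231.4


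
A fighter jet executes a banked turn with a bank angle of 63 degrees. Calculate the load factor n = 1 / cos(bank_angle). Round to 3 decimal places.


Step 1: Convert 63 degrees to radians = 1.099557
Step 2: cos(63 deg) = 0.45399
Step 3: n = 1 / 0.45399 = 2.203

2.203


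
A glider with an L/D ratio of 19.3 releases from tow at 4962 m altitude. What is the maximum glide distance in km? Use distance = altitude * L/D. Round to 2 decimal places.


Step 1: Glide distance = altitude * L/D = 4962 * 19.3 = 95766.6 m
Step 2: Convert to km: 95766.6 / 1000 = 95.77 km

95.77


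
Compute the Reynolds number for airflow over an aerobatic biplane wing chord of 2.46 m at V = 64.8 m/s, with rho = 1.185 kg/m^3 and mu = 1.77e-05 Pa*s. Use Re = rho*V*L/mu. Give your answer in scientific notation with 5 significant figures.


Step 1: Numerator = rho * V * L = 1.185 * 64.8 * 2.46 = 188.89848
Step 2: Re = 188.89848 / 1.77e-05
Step 3: Re = 1.0672e+07

1.0672e+07


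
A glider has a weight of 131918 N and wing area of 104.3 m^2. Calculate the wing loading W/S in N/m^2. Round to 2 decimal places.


Step 1: Wing loading = W / S = 131918 / 104.3
Step 2: Wing loading = 1264.79 N/m^2

1264.79


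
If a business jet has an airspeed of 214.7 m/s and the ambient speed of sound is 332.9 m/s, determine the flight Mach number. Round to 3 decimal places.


Step 1: M = V / a = 214.7 / 332.9
Step 2: M = 0.645

0.645


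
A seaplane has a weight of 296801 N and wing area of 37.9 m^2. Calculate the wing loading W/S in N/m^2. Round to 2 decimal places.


Step 1: Wing loading = W / S = 296801 / 37.9
Step 2: Wing loading = 7831.16 N/m^2

7831.16


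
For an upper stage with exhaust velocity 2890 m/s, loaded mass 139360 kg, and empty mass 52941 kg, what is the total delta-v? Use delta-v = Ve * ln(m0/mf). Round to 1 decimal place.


Step 1: Mass ratio m0/mf = 139360 / 52941 = 2.632364
Step 2: ln(2.632364) = 0.967882
Step 3: delta-v = 2890 * 0.967882 = 2797.2 m/s

2797.2


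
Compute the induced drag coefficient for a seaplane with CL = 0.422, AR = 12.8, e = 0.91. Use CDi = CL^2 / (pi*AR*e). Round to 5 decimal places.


Step 1: CL^2 = 0.422^2 = 0.178084
Step 2: pi * AR * e = 3.14159 * 12.8 * 0.91 = 36.593271
Step 3: CDi = 0.178084 / 36.593271 = 0.00487

0.00487


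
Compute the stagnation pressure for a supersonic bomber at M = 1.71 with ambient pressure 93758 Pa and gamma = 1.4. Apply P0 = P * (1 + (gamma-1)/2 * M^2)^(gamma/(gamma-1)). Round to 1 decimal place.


Step 1: (gamma-1)/2 * M^2 = 0.2 * 2.9241 = 0.58482
Step 2: 1 + 0.58482 = 1.58482
Step 3: Exponent gamma/(gamma-1) = 3.5
Step 4: P0 = 93758 * 1.58482^3.5 = 469827.2 Pa

469827.2


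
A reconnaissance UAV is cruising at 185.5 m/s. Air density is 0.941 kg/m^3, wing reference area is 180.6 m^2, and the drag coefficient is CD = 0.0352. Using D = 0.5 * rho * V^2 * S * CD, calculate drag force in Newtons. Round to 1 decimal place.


Step 1: Dynamic pressure q = 0.5 * 0.941 * 185.5^2 = 16190.0226 Pa
Step 2: Drag D = q * S * CD = 16190.0226 * 180.6 * 0.0352
Step 3: D = 102921.9 N

102921.9


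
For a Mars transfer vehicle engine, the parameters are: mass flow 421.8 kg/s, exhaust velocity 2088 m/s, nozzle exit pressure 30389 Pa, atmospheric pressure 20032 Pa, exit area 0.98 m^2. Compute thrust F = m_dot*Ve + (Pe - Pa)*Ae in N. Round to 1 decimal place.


Step 1: Momentum thrust = m_dot * Ve = 421.8 * 2088 = 880718.4 N
Step 2: Pressure thrust = (Pe - Pa) * Ae = (30389 - 20032) * 0.98 = 10149.86 N
Step 3: Total thrust F = 880718.4 + 10149.86 = 890868.3 N

890868.3


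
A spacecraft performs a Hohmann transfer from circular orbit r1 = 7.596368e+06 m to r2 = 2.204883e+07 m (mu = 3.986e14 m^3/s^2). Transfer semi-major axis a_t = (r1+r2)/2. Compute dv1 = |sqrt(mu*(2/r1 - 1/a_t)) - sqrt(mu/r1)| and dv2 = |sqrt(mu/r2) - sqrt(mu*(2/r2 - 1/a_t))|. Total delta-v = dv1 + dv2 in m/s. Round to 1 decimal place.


Step 1: Transfer semi-major axis a_t = (7.596368e+06 + 2.204883e+07) / 2 = 1.482260e+07 m
Step 2: v1 (circular at r1) = sqrt(mu/r1) = 7243.79 m/s
Step 3: v_t1 = sqrt(mu*(2/r1 - 1/a_t)) = 8834.79 m/s
Step 4: dv1 = |8834.79 - 7243.79| = 1591.0 m/s
Step 5: v2 (circular at r2) = 4251.83 m/s, v_t2 = 3043.8 m/s
Step 6: dv2 = |4251.83 - 3043.8| = 1208.03 m/s
Step 7: Total delta-v = 1591.0 + 1208.03 = 2799.0 m/s

2799.0


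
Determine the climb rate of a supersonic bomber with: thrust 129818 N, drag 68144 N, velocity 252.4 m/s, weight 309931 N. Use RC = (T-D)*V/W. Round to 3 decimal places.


Step 1: Excess thrust = T - D = 129818 - 68144 = 61674 N
Step 2: Excess power = 61674 * 252.4 = 15566517.6 W
Step 3: RC = 15566517.6 / 309931 = 50.226 m/s

50.226


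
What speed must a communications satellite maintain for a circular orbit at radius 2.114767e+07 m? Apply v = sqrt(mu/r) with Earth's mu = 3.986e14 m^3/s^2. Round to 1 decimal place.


Step 1: mu / r = 3.986e14 / 2.114767e+07 = 18848412.1419
Step 2: v = sqrt(18848412.1419) = 4341.5 m/s

4341.5


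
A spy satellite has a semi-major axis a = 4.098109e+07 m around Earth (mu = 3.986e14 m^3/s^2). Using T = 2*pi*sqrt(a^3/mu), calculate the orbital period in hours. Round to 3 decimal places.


Step 1: a^3 / mu = 6.882568e+22 / 3.986e14 = 1.726685e+08
Step 2: sqrt(1.726685e+08) = 13140.3403 s
Step 3: T = 2*pi * 13140.3403 = 82563.19 s
Step 4: T in hours = 82563.19 / 3600 = 22.934 hours

22.934


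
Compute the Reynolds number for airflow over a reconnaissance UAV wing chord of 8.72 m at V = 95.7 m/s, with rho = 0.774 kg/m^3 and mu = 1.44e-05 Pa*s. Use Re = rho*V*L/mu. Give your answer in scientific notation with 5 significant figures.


Step 1: Numerator = rho * V * L = 0.774 * 95.7 * 8.72 = 645.906096
Step 2: Re = 645.906096 / 1.44e-05
Step 3: Re = 4.4855e+07

4.4855e+07


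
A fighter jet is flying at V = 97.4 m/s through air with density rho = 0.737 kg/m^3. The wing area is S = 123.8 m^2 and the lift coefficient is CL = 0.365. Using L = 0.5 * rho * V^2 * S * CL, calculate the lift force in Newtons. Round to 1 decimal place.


Step 1: Calculate dynamic pressure q = 0.5 * 0.737 * 97.4^2 = 0.5 * 0.737 * 9486.76 = 3495.8711 Pa
Step 2: Multiply by wing area and lift coefficient: L = 3495.8711 * 123.8 * 0.365
Step 3: L = 432788.8372 * 0.365 = 157967.9 N

157967.9


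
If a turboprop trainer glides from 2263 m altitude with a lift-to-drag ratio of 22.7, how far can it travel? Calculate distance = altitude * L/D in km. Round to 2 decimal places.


Step 1: Glide distance = altitude * L/D = 2263 * 22.7 = 51370.1 m
Step 2: Convert to km: 51370.1 / 1000 = 51.37 km

51.37


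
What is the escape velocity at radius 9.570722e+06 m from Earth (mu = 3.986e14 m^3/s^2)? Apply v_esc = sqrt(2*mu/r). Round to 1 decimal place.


Step 1: 2*mu/r = 2 * 3.986e14 / 9.570722e+06 = 83295701.2021
Step 2: v_esc = sqrt(83295701.2021) = 9126.6 m/s

9126.6


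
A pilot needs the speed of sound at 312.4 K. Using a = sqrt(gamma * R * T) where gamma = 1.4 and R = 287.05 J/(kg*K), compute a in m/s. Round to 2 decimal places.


Step 1: gamma * R * T = 1.4 * 287.05 * 312.4 = 125544.188
Step 2: a = sqrt(125544.188) = 354.32 m/s

354.32


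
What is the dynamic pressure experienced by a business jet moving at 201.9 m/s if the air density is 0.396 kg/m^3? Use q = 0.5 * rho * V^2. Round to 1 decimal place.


Step 1: V^2 = 201.9^2 = 40763.61
Step 2: q = 0.5 * 0.396 * 40763.61
Step 3: q = 8071.2 Pa

8071.2


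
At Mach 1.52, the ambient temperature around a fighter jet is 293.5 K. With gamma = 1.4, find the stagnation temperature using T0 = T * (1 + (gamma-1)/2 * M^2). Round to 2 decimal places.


Step 1: (gamma-1)/2 = 0.2
Step 2: M^2 = 2.3104
Step 3: 1 + 0.2 * 2.3104 = 1.46208
Step 4: T0 = 293.5 * 1.46208 = 429.12 K

429.12


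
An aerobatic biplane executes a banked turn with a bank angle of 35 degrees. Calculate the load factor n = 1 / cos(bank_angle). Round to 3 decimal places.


Step 1: Convert 35 degrees to radians = 0.610865
Step 2: cos(35 deg) = 0.819152
Step 3: n = 1 / 0.819152 = 1.221

1.221


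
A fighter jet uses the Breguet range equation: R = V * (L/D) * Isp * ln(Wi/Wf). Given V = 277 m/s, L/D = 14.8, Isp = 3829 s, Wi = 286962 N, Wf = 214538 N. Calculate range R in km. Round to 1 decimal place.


Step 1: Coefficient = V * (L/D) * Isp = 277 * 14.8 * 3829 = 15697368.4 m
Step 2: Wi/Wf = 286962 / 214538 = 1.337581
Step 3: ln(1.337581) = 0.290863
Step 4: R = 15697368.4 * 0.290863 = 4565782.5 m = 4565.8 km

4565.8


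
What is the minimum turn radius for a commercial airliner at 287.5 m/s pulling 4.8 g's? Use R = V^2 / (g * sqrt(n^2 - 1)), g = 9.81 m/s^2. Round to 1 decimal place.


Step 1: V^2 = 287.5^2 = 82656.25
Step 2: n^2 - 1 = 4.8^2 - 1 = 22.04
Step 3: sqrt(22.04) = 4.694678
Step 4: R = 82656.25 / (9.81 * 4.694678) = 1794.7 m

1794.7


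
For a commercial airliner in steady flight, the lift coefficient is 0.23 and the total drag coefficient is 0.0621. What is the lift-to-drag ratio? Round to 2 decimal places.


Step 1: L/D = CL / CD = 0.23 / 0.0621
Step 2: L/D = 3.70

3.70


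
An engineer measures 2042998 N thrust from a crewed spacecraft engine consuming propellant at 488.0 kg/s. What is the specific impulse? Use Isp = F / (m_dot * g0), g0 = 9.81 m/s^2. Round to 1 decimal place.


Step 1: m_dot * g0 = 488.0 * 9.81 = 4787.28
Step 2: Isp = 2042998 / 4787.28 = 426.8 s

426.8


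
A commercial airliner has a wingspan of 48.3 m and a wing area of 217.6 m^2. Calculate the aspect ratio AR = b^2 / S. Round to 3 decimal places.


Step 1: b^2 = 48.3^2 = 2332.89
Step 2: AR = 2332.89 / 217.6 = 10.721

10.721


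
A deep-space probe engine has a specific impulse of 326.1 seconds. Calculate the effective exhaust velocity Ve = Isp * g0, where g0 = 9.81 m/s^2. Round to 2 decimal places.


Step 1: Ve = Isp * g0 = 326.1 * 9.81
Step 2: Ve = 3199.04 m/s

3199.04


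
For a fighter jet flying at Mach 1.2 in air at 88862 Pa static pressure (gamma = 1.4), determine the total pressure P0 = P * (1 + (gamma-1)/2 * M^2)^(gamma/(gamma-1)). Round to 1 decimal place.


Step 1: (gamma-1)/2 * M^2 = 0.2 * 1.44 = 0.288
Step 2: 1 + 0.288 = 1.288
Step 3: Exponent gamma/(gamma-1) = 3.5
Step 4: P0 = 88862 * 1.288^3.5 = 215487.3 Pa

215487.3


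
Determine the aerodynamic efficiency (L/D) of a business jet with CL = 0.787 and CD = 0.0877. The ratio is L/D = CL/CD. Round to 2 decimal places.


Step 1: L/D = CL / CD = 0.787 / 0.0877
Step 2: L/D = 8.97

8.97


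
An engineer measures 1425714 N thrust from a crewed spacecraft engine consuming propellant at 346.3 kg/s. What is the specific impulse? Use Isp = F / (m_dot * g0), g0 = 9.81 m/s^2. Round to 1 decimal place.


Step 1: m_dot * g0 = 346.3 * 9.81 = 3397.2
Step 2: Isp = 1425714 / 3397.2 = 419.7 s

419.7


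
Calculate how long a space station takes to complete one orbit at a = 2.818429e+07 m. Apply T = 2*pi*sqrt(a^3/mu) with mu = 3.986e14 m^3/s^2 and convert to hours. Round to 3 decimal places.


Step 1: a^3 / mu = 2.238831e+22 / 3.986e14 = 5.616736e+07
Step 2: sqrt(5.616736e+07) = 7494.4886 s
Step 3: T = 2*pi * 7494.4886 = 47089.26 s
Step 4: T in hours = 47089.26 / 3600 = 13.080 hours

13.080


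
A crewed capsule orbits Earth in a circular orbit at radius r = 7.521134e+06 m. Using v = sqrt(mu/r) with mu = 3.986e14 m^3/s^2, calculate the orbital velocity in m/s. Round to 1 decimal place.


Step 1: mu / r = 3.986e14 / 7.521134e+06 = 52997327.2647
Step 2: v = sqrt(52997327.2647) = 7279.9 m/s

7279.9


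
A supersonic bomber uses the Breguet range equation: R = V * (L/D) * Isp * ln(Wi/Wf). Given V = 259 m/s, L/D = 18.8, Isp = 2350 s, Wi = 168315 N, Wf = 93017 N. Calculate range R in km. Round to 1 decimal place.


Step 1: Coefficient = V * (L/D) * Isp = 259 * 18.8 * 2350 = 11442620.0 m
Step 2: Wi/Wf = 168315 / 93017 = 1.809508
Step 3: ln(1.809508) = 0.593055
Step 4: R = 11442620.0 * 0.593055 = 6786102.5 m = 6786.1 km

6786.1


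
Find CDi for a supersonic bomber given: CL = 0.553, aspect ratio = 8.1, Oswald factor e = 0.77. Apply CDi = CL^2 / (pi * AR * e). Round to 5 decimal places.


Step 1: CL^2 = 0.553^2 = 0.305809
Step 2: pi * AR * e = 3.14159 * 8.1 * 0.77 = 19.594113
Step 3: CDi = 0.305809 / 19.594113 = 0.01561

0.01561


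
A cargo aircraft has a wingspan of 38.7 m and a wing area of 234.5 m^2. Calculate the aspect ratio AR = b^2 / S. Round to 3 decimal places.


Step 1: b^2 = 38.7^2 = 1497.69
Step 2: AR = 1497.69 / 234.5 = 6.387

6.387


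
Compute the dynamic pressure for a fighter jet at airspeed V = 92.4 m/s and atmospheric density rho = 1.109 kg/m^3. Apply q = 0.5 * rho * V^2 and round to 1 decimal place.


Step 1: V^2 = 92.4^2 = 8537.76
Step 2: q = 0.5 * 1.109 * 8537.76
Step 3: q = 4734.2 Pa

4734.2


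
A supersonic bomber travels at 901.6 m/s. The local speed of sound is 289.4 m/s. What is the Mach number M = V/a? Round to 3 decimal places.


Step 1: M = V / a = 901.6 / 289.4
Step 2: M = 3.115

3.115


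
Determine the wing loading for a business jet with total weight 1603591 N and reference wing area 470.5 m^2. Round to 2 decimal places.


Step 1: Wing loading = W / S = 1603591 / 470.5
Step 2: Wing loading = 3408.27 N/m^2

3408.27


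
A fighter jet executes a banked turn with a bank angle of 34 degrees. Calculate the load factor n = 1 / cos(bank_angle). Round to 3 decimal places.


Step 1: Convert 34 degrees to radians = 0.593412
Step 2: cos(34 deg) = 0.829038
Step 3: n = 1 / 0.829038 = 1.206

1.206


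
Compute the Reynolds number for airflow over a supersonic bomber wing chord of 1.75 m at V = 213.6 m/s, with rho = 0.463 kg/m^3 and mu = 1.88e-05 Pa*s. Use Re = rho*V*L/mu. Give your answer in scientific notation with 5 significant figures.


Step 1: Numerator = rho * V * L = 0.463 * 213.6 * 1.75 = 173.0694
Step 2: Re = 173.0694 / 1.88e-05
Step 3: Re = 9.2058e+06

9.2058e+06


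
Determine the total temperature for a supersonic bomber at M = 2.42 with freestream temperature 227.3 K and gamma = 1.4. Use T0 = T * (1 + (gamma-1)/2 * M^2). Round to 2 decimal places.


Step 1: (gamma-1)/2 = 0.2
Step 2: M^2 = 5.8564
Step 3: 1 + 0.2 * 5.8564 = 2.17128
Step 4: T0 = 227.3 * 2.17128 = 493.53 K

493.53


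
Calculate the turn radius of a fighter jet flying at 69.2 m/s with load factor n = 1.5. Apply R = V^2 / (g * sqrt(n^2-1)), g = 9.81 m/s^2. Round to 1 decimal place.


Step 1: V^2 = 69.2^2 = 4788.64
Step 2: n^2 - 1 = 1.5^2 - 1 = 1.25
Step 3: sqrt(1.25) = 1.118034
Step 4: R = 4788.64 / (9.81 * 1.118034) = 436.6 m

436.6


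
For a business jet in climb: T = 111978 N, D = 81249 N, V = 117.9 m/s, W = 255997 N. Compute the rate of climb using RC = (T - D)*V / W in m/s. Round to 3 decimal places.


Step 1: Excess thrust = T - D = 111978 - 81249 = 30729 N
Step 2: Excess power = 30729 * 117.9 = 3622949.1 W
Step 3: RC = 3622949.1 / 255997 = 14.152 m/s

14.152


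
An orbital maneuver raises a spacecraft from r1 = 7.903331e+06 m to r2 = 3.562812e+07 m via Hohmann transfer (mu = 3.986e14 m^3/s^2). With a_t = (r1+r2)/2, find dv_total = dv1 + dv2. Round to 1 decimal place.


Step 1: Transfer semi-major axis a_t = (7.903331e+06 + 3.562812e+07) / 2 = 2.176573e+07 m
Step 2: v1 (circular at r1) = sqrt(mu/r1) = 7101.72 m/s
Step 3: v_t1 = sqrt(mu*(2/r1 - 1/a_t)) = 9086.01 m/s
Step 4: dv1 = |9086.01 - 7101.72| = 1984.29 m/s
Step 5: v2 (circular at r2) = 3344.82 m/s, v_t2 = 2015.54 m/s
Step 6: dv2 = |3344.82 - 2015.54| = 1329.28 m/s
Step 7: Total delta-v = 1984.29 + 1329.28 = 3313.6 m/s

3313.6


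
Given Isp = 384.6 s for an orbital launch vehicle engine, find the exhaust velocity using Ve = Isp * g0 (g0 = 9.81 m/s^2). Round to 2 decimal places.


Step 1: Ve = Isp * g0 = 384.6 * 9.81
Step 2: Ve = 3772.93 m/s

3772.93


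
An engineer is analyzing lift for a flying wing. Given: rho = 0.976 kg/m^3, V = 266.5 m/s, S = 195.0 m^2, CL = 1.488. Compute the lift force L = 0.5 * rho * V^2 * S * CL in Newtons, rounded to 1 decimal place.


Step 1: Calculate dynamic pressure q = 0.5 * 0.976 * 266.5^2 = 0.5 * 0.976 * 71022.25 = 34658.858 Pa
Step 2: Multiply by wing area and lift coefficient: L = 34658.858 * 195.0 * 1.488
Step 3: L = 6758477.31 * 1.488 = 10056614.2 N

10056614.2


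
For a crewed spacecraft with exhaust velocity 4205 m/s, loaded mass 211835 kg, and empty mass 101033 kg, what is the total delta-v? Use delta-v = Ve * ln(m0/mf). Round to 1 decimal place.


Step 1: Mass ratio m0/mf = 211835 / 101033 = 2.096691
Step 2: ln(2.096691) = 0.74036
Step 3: delta-v = 4205 * 0.74036 = 3113.2 m/s

3113.2


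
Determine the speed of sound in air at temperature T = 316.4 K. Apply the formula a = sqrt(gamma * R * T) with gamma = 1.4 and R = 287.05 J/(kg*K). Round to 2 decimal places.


Step 1: gamma * R * T = 1.4 * 287.05 * 316.4 = 127151.668
Step 2: a = sqrt(127151.668) = 356.58 m/s

356.58


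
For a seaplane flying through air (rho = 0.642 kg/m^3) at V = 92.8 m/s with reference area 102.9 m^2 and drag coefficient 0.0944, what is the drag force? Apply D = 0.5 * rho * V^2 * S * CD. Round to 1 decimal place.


Step 1: Dynamic pressure q = 0.5 * 0.642 * 92.8^2 = 2764.4006 Pa
Step 2: Drag D = q * S * CD = 2764.4006 * 102.9 * 0.0944
Step 3: D = 26852.7 N

26852.7


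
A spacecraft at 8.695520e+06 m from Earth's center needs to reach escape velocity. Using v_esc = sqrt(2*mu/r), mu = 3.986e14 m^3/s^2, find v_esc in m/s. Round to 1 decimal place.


Step 1: 2*mu/r = 2 * 3.986e14 / 8.695520e+06 = 91679393.5268
Step 2: v_esc = sqrt(91679393.5268) = 9574.9 m/s

9574.9


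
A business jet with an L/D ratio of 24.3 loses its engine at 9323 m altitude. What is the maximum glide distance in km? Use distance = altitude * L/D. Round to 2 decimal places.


Step 1: Glide distance = altitude * L/D = 9323 * 24.3 = 226548.9 m
Step 2: Convert to km: 226548.9 / 1000 = 226.55 km

226.55


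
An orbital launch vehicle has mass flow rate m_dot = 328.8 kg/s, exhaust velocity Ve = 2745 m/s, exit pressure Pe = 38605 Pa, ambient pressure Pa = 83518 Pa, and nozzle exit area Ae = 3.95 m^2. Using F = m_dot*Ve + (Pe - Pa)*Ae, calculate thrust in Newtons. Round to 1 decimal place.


Step 1: Momentum thrust = m_dot * Ve = 328.8 * 2745 = 902556.0 N
Step 2: Pressure thrust = (Pe - Pa) * Ae = (38605 - 83518) * 3.95 = -177406.35 N
Step 3: Total thrust F = 902556.0 + -177406.35 = 725149.7 N

725149.7


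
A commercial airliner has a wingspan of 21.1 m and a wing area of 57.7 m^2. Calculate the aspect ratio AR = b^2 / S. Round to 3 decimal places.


Step 1: b^2 = 21.1^2 = 445.21
Step 2: AR = 445.21 / 57.7 = 7.716

7.716


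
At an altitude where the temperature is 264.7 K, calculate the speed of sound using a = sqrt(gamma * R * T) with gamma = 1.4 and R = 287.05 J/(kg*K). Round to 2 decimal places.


Step 1: gamma * R * T = 1.4 * 287.05 * 264.7 = 106374.989
Step 2: a = sqrt(106374.989) = 326.15 m/s

326.15


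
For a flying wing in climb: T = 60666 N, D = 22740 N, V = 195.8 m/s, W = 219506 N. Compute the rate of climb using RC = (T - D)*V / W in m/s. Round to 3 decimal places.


Step 1: Excess thrust = T - D = 60666 - 22740 = 37926 N
Step 2: Excess power = 37926 * 195.8 = 7425910.8 W
Step 3: RC = 7425910.8 / 219506 = 33.830 m/s

33.830


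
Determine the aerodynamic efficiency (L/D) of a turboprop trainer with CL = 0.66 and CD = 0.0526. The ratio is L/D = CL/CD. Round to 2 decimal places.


Step 1: L/D = CL / CD = 0.66 / 0.0526
Step 2: L/D = 12.55

12.55


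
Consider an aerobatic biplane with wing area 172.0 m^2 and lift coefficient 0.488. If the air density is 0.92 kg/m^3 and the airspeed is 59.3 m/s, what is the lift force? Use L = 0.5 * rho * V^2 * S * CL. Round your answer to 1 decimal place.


Step 1: Calculate dynamic pressure q = 0.5 * 0.92 * 59.3^2 = 0.5 * 0.92 * 3516.49 = 1617.5854 Pa
Step 2: Multiply by wing area and lift coefficient: L = 1617.5854 * 172.0 * 0.488
Step 3: L = 278224.6888 * 0.488 = 135773.6 N

135773.6


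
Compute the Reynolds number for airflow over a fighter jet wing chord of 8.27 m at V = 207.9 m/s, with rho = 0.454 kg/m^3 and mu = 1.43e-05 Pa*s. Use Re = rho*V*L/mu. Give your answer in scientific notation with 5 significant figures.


Step 1: Numerator = rho * V * L = 0.454 * 207.9 * 8.27 = 780.577182
Step 2: Re = 780.577182 / 1.43e-05
Step 3: Re = 5.4586e+07

5.4586e+07


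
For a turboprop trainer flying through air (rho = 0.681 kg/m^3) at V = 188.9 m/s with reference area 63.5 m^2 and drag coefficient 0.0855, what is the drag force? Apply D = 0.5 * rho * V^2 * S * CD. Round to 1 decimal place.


Step 1: Dynamic pressure q = 0.5 * 0.681 * 188.9^2 = 12150.133 Pa
Step 2: Drag D = q * S * CD = 12150.133 * 63.5 * 0.0855
Step 3: D = 65966.1 N

65966.1


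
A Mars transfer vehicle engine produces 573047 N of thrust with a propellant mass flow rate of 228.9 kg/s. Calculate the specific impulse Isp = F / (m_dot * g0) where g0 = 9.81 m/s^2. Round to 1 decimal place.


Step 1: m_dot * g0 = 228.9 * 9.81 = 2245.51
Step 2: Isp = 573047 / 2245.51 = 255.2 s

255.2


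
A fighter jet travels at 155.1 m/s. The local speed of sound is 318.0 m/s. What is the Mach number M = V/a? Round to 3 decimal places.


Step 1: M = V / a = 155.1 / 318.0
Step 2: M = 0.488

0.488


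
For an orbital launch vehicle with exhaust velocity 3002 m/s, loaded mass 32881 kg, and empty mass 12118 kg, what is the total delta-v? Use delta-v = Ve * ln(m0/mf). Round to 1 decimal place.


Step 1: Mass ratio m0/mf = 32881 / 12118 = 2.713402
Step 2: ln(2.713402) = 0.998203
Step 3: delta-v = 3002 * 0.998203 = 2996.6 m/s

2996.6


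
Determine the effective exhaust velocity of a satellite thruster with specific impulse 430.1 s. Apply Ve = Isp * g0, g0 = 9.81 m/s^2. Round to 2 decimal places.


Step 1: Ve = Isp * g0 = 430.1 * 9.81
Step 2: Ve = 4219.28 m/s

4219.28


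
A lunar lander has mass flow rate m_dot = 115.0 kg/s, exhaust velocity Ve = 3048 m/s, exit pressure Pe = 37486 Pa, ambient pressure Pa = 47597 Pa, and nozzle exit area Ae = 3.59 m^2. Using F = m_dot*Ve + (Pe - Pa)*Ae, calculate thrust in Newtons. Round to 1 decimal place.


Step 1: Momentum thrust = m_dot * Ve = 115.0 * 3048 = 350520.0 N
Step 2: Pressure thrust = (Pe - Pa) * Ae = (37486 - 47597) * 3.59 = -36298.49 N
Step 3: Total thrust F = 350520.0 + -36298.49 = 314221.5 N

314221.5


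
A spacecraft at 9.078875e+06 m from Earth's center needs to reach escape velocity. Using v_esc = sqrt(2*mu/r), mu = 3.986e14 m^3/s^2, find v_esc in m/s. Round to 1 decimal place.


Step 1: 2*mu/r = 2 * 3.986e14 / 9.078875e+06 = 87808236.1526
Step 2: v_esc = sqrt(87808236.1526) = 9370.6 m/s

9370.6


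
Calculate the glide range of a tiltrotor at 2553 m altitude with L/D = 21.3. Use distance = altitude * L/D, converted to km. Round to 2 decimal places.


Step 1: Glide distance = altitude * L/D = 2553 * 21.3 = 54378.9 m
Step 2: Convert to km: 54378.9 / 1000 = 54.38 km

54.38


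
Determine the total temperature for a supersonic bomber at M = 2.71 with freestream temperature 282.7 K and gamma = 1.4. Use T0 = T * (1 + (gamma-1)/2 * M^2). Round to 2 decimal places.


Step 1: (gamma-1)/2 = 0.2
Step 2: M^2 = 7.3441
Step 3: 1 + 0.2 * 7.3441 = 2.46882
Step 4: T0 = 282.7 * 2.46882 = 697.94 K

697.94


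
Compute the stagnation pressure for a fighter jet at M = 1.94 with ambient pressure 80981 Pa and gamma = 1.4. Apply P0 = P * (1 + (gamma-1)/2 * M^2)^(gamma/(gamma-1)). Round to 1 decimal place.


Step 1: (gamma-1)/2 * M^2 = 0.2 * 3.7636 = 0.75272
Step 2: 1 + 0.75272 = 1.75272
Step 3: Exponent gamma/(gamma-1) = 3.5
Step 4: P0 = 80981 * 1.75272^3.5 = 577267.4 Pa

577267.4


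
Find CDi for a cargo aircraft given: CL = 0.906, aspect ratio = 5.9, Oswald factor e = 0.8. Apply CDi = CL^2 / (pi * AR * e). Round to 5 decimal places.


Step 1: CL^2 = 0.906^2 = 0.820836
Step 2: pi * AR * e = 3.14159 * 5.9 * 0.8 = 14.828317
Step 3: CDi = 0.820836 / 14.828317 = 0.05536

0.05536


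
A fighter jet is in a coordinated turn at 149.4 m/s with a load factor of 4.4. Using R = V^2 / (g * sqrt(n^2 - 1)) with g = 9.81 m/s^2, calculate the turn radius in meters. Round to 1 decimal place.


Step 1: V^2 = 149.4^2 = 22320.36
Step 2: n^2 - 1 = 4.4^2 - 1 = 18.36
Step 3: sqrt(18.36) = 4.284857
Step 4: R = 22320.36 / (9.81 * 4.284857) = 531.0 m

531.0


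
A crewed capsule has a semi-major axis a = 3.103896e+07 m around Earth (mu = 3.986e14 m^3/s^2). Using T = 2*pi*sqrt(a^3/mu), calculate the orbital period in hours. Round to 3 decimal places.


Step 1: a^3 / mu = 2.990346e+22 / 3.986e14 = 7.502123e+07
Step 2: sqrt(7.502123e+07) = 8661.4798 s
Step 3: T = 2*pi * 8661.4798 = 54421.68 s
Step 4: T in hours = 54421.68 / 3600 = 15.117 hours

15.117


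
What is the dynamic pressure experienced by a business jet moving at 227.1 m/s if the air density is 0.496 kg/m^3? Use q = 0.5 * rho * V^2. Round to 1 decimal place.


Step 1: V^2 = 227.1^2 = 51574.41
Step 2: q = 0.5 * 0.496 * 51574.41
Step 3: q = 12790.5 Pa

12790.5


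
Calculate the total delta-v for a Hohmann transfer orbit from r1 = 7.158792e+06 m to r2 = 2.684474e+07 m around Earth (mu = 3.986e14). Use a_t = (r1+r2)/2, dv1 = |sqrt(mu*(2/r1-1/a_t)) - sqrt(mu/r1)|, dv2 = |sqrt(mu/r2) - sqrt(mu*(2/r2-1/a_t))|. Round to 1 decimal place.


Step 1: Transfer semi-major axis a_t = (7.158792e+06 + 2.684474e+07) / 2 = 1.700177e+07 m
Step 2: v1 (circular at r1) = sqrt(mu/r1) = 7461.89 m/s
Step 3: v_t1 = sqrt(mu*(2/r1 - 1/a_t)) = 9376.3 m/s
Step 4: dv1 = |9376.3 - 7461.89| = 1914.41 m/s
Step 5: v2 (circular at r2) = 3853.36 m/s, v_t2 = 2500.41 m/s
Step 6: dv2 = |3853.36 - 2500.41| = 1352.94 m/s
Step 7: Total delta-v = 1914.41 + 1352.94 = 3267.3 m/s

3267.3
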